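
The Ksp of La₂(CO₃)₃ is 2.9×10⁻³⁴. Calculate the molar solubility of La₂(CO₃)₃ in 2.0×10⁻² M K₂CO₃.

3.0×10⁻¹⁵ M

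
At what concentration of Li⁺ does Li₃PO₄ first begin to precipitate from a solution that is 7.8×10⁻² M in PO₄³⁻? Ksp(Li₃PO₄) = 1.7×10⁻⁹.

Precipitation begins when Q = Ksp.
Li₃PO₄(s) ⇌ 3 Li⁺(aq) + PO₄³⁻(aq)
Ksp = [Li⁺]^3[PO₄³⁻] = [Li⁺]^3(7.8×10⁻²)
[Li⁺]^3 = 1.7×10⁻⁹ / (7.8×10⁻²) = 2.2×10⁻⁸
[Li⁺] = 2.8×10⁻³ M

2.8×10⁻³ M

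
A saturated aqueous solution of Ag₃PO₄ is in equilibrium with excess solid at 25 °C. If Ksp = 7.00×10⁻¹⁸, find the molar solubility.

Ag₃PO₄(s) ⇌ 3 Ag⁺(aq) + PO₄³⁻(aq)
Let s be the molar solubility. Then [Ag⁺] = 3s and [PO₄³⁻] = s.
Ksp = [Ag⁺]^3[PO₄³⁻] = (3s)^3 · s = 27s^4
27s^4 = 7.00×10⁻¹⁸  ⇒  s^4 = 2.59×10⁻¹⁹
s = 2.26×10⁻⁵ M

2.26×10⁻⁵ M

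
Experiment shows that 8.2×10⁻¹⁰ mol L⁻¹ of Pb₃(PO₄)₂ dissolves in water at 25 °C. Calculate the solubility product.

Ksp = 4.0×10⁻⁴⁴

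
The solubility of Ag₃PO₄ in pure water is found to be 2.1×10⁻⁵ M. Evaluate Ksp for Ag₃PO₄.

Ksp = 5.3×10⁻¹⁸

Ag₃PO₄(s) ⇌ 3 Ag⁺(aq) + PO₄³⁻(aq)
If s mol/L of Ag₃PO₄ dissolves, [Ag⁺] = 3s and [PO₄³⁻] = s.
Ksp = [Ag⁺]^3[PO₄³⁻] = (3s)^3 · s = 27s^4
Ksp = 27 × (2.1×10⁻⁵)^4 = 5.3×10⁻¹⁸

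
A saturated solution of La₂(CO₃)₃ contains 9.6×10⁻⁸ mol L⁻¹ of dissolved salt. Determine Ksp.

La₂(CO₃)₃(s) ⇌ 2 La³⁺(aq) + 3 CO₃²⁻(aq)
Call the molar solubility s, so that [La³⁺] = 2s and [CO₃²⁻] = 3s.
Ksp = [La³⁺]^2[CO₃²⁻]^3 = (2s)^2 · (3s)^3 = 108s^5
Ksp = 108 × (9.6×10⁻⁸)^5 = 8.8×10⁻³⁴

Ksp = 8.8×10⁻³⁴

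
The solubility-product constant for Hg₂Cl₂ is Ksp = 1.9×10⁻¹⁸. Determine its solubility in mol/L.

7.8×10⁻⁷ M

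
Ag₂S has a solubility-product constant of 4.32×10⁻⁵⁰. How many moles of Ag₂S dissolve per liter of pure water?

2.21×10⁻¹⁷ M

Ag₂S(s) ⇌ 2 Ag⁺(aq) + S²⁻(aq)
With molar solubility s: [Ag⁺] = 2s, [S²⁻] = s.
Ksp = [Ag⁺]^2[S²⁻] = (2s)^2 · s = 4s^3
4s^3 = 4.32×10⁻⁵⁰  ⇒  s^3 = 1.08×10⁻⁵⁰
s = (1.08×10⁻⁵⁰)^(1/3) = 2.21×10⁻¹⁷ mol/L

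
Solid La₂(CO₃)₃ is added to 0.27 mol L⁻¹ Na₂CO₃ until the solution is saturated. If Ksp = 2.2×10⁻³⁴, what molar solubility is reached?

La₂(CO₃)₃(s) ⇌ 2 La³⁺(aq) + 3 CO₃²⁻(aq)
Let s be the solubility of La₂(CO₃)₃ here. The common ion gives [CO₃²⁻] ≈ 0.27 mol L⁻¹, and [La³⁺] = 2s.
Ksp = [La³⁺]^2[CO₃²⁻]^3 = (2s)^2(0.27)^3
(2s)^2 = 2.2×10⁻³⁴ / (0.27)^3 = 1.1×10⁻³²
s = 5.3×10⁻¹⁷ mol L⁻¹

5.3×10⁻¹⁷ M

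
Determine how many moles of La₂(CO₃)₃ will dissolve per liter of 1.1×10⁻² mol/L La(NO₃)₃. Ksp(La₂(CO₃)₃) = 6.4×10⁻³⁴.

5.8×10⁻¹¹ M

La₂(CO₃)₃(s) ⇌ 2 La³⁺(aq) + 3 CO₃²⁻(aq)
The solution already contains La³⁺ at 1.1×10⁻² mol/L. Let s be the molar solubility of La₂(CO₃)₃.
[La³⁺] ≈ 1.1×10⁻² mol/L (common ion dominates); [CO₃²⁻] = 3s.
Ksp = [La³⁺]^2[CO₃²⁻]^3 = (1.1×10⁻²)^2(3s)^3
(3s)^3 = 6.4×10⁻³⁴ / (1.1×10⁻²)^2 = 5.3×10⁻³⁰
s = 5.8×10⁻¹¹ mol/L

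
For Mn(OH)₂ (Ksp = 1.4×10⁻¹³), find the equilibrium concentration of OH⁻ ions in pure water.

6.5×10⁻⁵ M

Mn(OH)₂(s) ⇌ Mn²⁺(aq) + 2 OH⁻(aq)
Call the molar solubility s, so that [Mn²⁺] = s and [OH⁻] = 2s.
Ksp = [Mn²⁺][OH⁻]^2 = s · (2s)^2 = 4s^3 = 1.4×10⁻¹³
s = 3.3×10⁻⁵ mol L⁻¹
[OH⁻] = 2s = 6.5×10⁻⁵ mol L⁻¹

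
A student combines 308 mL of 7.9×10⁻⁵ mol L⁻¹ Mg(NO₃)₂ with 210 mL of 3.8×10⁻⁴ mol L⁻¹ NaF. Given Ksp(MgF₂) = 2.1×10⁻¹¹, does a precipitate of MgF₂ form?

No

After mixing, V = 308 mL + 210 mL = 518 mL.
[Mg²⁺] = (7.9×10⁻⁵)(308)/518 = 4.7×10⁻⁵ mol L⁻¹
[F⁻] = (3.8×10⁻⁴)(210)/518 = 1.5×10⁻⁴ mol L⁻¹
Q = [Mg²⁺][F⁻]^2 = 1.1×10⁻¹²
Q = 1.1×10⁻¹² < Ksp = 2.1×10⁻¹¹, so the solution is unsaturated and no precipitate forms.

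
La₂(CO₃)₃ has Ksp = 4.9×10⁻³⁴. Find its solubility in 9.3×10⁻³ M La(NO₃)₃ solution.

La₂(CO₃)₃(s) ⇌ 2 La³⁺(aq) + 3 CO₃²⁻(aq)
With La³⁺ already at 9.3×10⁻³ M and s small, take [La³⁺] ≈ 9.3×10⁻³ M and [CO₃²⁻] = 3s.
Ksp = [La³⁺]^2[CO₃²⁻]^3 = (9.3×10⁻³)^2(3s)^3
(3s)^3 = 4.9×10⁻³⁴ / (9.3×10⁻³)^2 = 5.7×10⁻³⁰
s = 5.9×10⁻¹¹ M

5.9×10⁻¹¹ M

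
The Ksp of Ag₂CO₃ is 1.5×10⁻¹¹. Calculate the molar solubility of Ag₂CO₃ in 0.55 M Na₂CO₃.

2.6×10⁻⁶ M

Ag₂CO₃(s) ⇌ 2 Ag⁺(aq) + CO₃²⁻(aq)
The solution already contains CO₃²⁻ at 0.55 M. Let s be the molar solubility of Ag₂CO₃.
[CO₃²⁻] ≈ 0.55 M (common ion dominates); [Ag⁺] = 2s.
Ksp = [Ag⁺]^2[CO₃²⁻] = (2s)^2(0.55)
(2s)^2 = 1.5×10⁻¹¹ / (0.55) = 2.7×10⁻¹¹
s = 2.6×10⁻⁶ M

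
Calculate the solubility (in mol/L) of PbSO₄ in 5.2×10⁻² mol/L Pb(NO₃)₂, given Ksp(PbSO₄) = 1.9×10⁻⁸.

PbSO₄(s) ⇌ Pb²⁺(aq) + SO₄²⁻(aq)
With Pb²⁺ already at 5.2×10⁻² mol/L and s small, take [Pb²⁺] ≈ 5.2×10⁻² mol/L and [SO₄²⁻] = s.
Ksp = [Pb²⁺][SO₄²⁻] = (5.2×10⁻²)s
s = 1.9×10⁻⁸ / (5.2×10⁻²) = 3.7×10⁻⁷
s = 3.7×10⁻⁷ mol/L

3.7×10⁻⁷ M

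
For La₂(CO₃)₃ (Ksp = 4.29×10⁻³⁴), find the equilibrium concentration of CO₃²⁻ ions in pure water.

2.49×10⁻⁷ M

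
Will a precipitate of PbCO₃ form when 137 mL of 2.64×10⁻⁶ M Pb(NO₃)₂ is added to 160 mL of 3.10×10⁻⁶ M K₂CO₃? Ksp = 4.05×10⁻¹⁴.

Yes

After mixing, V = 137 mL + 160 mL = 297 mL.
[Pb²⁺] = (2.64×10⁻⁶)(137)/297 = 1.22×10⁻⁶ M
[CO₃²⁻] = (3.10×10⁻⁶)(160)/297 = 1.67×10⁻⁶ M
Q = [Pb²⁺][CO₃²⁻] = 2.03×10⁻¹²
Since Q (2.03×10⁻¹²) exceeds Ksp (4.05×10⁻¹⁴), PbCO₃ will precipitate.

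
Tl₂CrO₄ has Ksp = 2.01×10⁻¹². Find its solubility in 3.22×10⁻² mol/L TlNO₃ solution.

Tl₂CrO₄(s) ⇌ 2 Tl⁺(aq) + CrO₄²⁻(aq)
With Tl⁺ already at 3.22×10⁻² mol/L and s small, take [Tl⁺] ≈ 3.22×10⁻² mol/L and [CrO₄²⁻] = s.
Ksp = [Tl⁺]^2[CrO₄²⁻] = (3.22×10⁻²)^2s
s = 2.01×10⁻¹² / (3.22×10⁻²)^2 = 1.94×10⁻⁹
s = 1.94×10⁻⁹ mol/L

1.94×10⁻⁹ M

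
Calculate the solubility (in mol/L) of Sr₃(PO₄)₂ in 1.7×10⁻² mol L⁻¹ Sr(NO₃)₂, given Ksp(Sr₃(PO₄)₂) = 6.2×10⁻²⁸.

5.6×10⁻¹² M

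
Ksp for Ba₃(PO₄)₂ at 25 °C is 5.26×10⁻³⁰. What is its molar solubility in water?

5.46×10⁻⁷ M

Ba₃(PO₄)₂(s) ⇌ 3 Ba²⁺(aq) + 2 PO₄³⁻(aq)
Call the molar solubility s, so that [Ba²⁺] = 3s and [PO₄³⁻] = 2s.
Ksp = [Ba²⁺]^3[PO₄³⁻]^2 = (3s)^3 · (2s)^2 = 108s^5
108s^5 = 5.26×10⁻³⁰  ⇒  s^5 = 4.87×10⁻³²
s = 5.46×10⁻⁷ mol L⁻¹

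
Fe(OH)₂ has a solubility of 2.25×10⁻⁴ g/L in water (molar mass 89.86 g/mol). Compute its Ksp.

Convert to molarity: s = 2.25×10⁻⁴ / 89.86 = 2.5039×10⁻⁶ mol/L
Fe(OH)₂(s) ⇌ Fe²⁺(aq) + 2 OH⁻(aq)
If s mol/L of Fe(OH)₂ dissolves, [Fe²⁺] = s and [OH⁻] = 2s.
Ksp = [Fe²⁺][OH⁻]^2 = s · (2s)^2 = 4s^3
Ksp = 4 × (2.5039×10⁻⁶)^3 = 6.28×10⁻¹⁷

Ksp = 6.28×10⁻¹⁷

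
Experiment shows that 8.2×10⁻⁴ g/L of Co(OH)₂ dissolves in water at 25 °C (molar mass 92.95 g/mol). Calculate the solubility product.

Molar solubility s = (8.2×10⁻⁴ g/L) / (92.95 g/mol) = 8.822×10⁻⁶ mol/L
Co(OH)₂(s) ⇌ Co²⁺(aq) + 2 OH⁻(aq)
Let s be the molar solubility. Then [Co²⁺] = s and [OH⁻] = 2s.
Ksp = [Co²⁺][OH⁻]^2 = s · (2s)^2 = 4s^3
Ksp = 4 × (8.822×10⁻⁶)^3 = 2.7×10⁻¹⁵

Ksp = 2.7×10⁻¹⁵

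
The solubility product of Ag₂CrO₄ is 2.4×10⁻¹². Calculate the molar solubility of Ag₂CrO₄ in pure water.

Ag₂CrO₄(s) ⇌ 2 Ag⁺(aq) + CrO₄²⁻(aq)
For each mole of Ag₂CrO₄ that dissolves per liter, [Ag⁺] = 2s and [CrO₄²⁻] = s; let s denote this solubility.
Ksp = [Ag⁺]^2[CrO₄²⁻] = (2s)^2 · s = 4s^3
4s^3 = 2.4×10⁻¹²  ⇒  s^3 = 6.0×10⁻¹³
s = 8.4×10⁻⁵ M

8.4×10⁻⁵ M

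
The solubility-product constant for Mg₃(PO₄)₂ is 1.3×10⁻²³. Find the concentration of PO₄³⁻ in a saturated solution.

Mg₃(PO₄)₂(s) ⇌ 3 Mg²⁺(aq) + 2 PO₄³⁻(aq)
With molar solubility s: [Mg²⁺] = 3s, [PO₄³⁻] = 2s.
Ksp = [Mg²⁺]^3[PO₄³⁻]^2 = (3s)^3 · (2s)^2 = 108s^5 = 1.3×10⁻²³
s = 1.0×10⁻⁵ M
[PO₄³⁻] = 2s = 2.1×10⁻⁵ M

2.1×10⁻⁵ M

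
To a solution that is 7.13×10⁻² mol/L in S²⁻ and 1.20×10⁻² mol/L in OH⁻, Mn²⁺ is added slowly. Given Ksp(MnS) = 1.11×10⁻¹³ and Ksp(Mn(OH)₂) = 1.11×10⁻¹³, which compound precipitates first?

MnS

Each salt precipitates once Q = Ksp for that salt.
For MnS: [Mn²⁺] = (Ksp/[S²⁻]) = 1.56×10⁻¹² mol/L
For Mn(OH)₂: [Mn²⁺] = (Ksp/[OH⁻]^2) = 7.71×10⁻¹⁰ mol/L
MnS requires the lower [Mn²⁺], so it precipitates first.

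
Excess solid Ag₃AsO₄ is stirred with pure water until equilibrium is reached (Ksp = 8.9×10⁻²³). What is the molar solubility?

Ag₃AsO₄(s) ⇌ 3 Ag⁺(aq) + AsO₄³⁻(aq)
For each mole of Ag₃AsO₄ that dissolves per liter, [Ag⁺] = 3s and [AsO₄³⁻] = s; let s denote this solubility.
Ksp = [Ag⁺]^3[AsO₄³⁻] = (3s)^3 · s = 27s^4
27s^4 = 8.9×10⁻²³  ⇒  s^4 = 3.3×10⁻²⁴
Taking the 4th root, s = 1.3×10⁻⁶ mol/L.

1.3×10⁻⁶ M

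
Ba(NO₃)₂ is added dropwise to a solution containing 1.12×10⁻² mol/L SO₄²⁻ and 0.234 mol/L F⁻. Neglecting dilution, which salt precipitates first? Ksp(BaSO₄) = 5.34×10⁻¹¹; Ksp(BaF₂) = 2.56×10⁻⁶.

BaSO₄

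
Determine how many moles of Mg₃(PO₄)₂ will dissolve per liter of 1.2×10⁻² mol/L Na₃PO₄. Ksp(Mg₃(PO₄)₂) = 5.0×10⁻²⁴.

1.1×10⁻⁷ M

Mg₃(PO₄)₂(s) ⇌ 3 Mg²⁺(aq) + 2 PO₄³⁻(aq)
The solution already contains PO₄³⁻ at 1.2×10⁻² mol/L. Let s be the molar solubility of Mg₃(PO₄)₂.
[PO₄³⁻] ≈ 1.2×10⁻² mol/L (common ion dominates); [Mg²⁺] = 3s.
Ksp = [Mg²⁺]^3[PO₄³⁻]^2 = (3s)^3(1.2×10⁻²)^2
(3s)^3 = 5.0×10⁻²⁴ / (1.2×10⁻²)^2 = 3.5×10⁻²⁰
s = 1.1×10⁻⁷ mol/L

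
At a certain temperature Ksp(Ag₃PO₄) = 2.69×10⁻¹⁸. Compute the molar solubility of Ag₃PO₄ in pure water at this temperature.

1.78×10⁻⁵ M

Ag₃PO₄(s) ⇌ 3 Ag⁺(aq) + PO₄³⁻(aq)
With molar solubility s: [Ag⁺] = 3s, [PO₄³⁻] = s.
Ksp = [Ag⁺]^3[PO₄³⁻] = (3s)^3 · s = 27s^4
27s^4 = 2.69×10⁻¹⁸  ⇒  s^4 = 9.96×10⁻²⁰
s = 1.78×10⁻⁵ M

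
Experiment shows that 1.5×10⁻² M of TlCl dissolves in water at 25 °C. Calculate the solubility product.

Ksp = 2.3×10⁻⁴

TlCl(s) ⇌ Tl⁺(aq) + Cl⁻(aq)
Call the molar solubility s, so that [Tl⁺] = s and [Cl⁻] = s.
Ksp = [Tl⁺][Cl⁻] = s · s = s^2
Ksp = (1.5×10⁻²)^2 = 2.3×10⁻⁴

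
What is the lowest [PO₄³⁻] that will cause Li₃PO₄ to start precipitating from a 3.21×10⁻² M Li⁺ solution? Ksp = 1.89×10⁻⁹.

Precipitation of each salt begins when its ion product equals Ksp.
Li₃PO₄(s) ⇌ 3 Li⁺(aq) + PO₄³⁻(aq)
Ksp = [Li⁺]^3[PO₄³⁻] = [PO₄³⁻](3.21×10⁻²)^3
[PO₄³⁻] = 1.89×10⁻⁹ / (3.21×10⁻²)^3 = 5.71×10⁻⁵
[PO₄³⁻] = 5.71×10⁻⁵ M

5.71×10⁻⁵ M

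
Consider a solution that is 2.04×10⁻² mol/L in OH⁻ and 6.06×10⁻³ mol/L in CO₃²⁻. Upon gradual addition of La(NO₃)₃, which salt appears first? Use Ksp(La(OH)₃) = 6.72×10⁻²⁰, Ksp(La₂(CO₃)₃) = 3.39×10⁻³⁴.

La(OH)₃

A salt starts to precipitate once the ion product Q reaches its Ksp.
For La(OH)₃: [La³⁺] = (Ksp/[OH⁻]^3) = 7.92×10⁻¹⁵ mol/L
For La₂(CO₃)₃: [La³⁺] = (Ksp/[CO₃²⁻]^3)^(1/2) = 3.90×10⁻¹⁴ mol/L
La(OH)₃ requires the lower [La³⁺], so it precipitates first.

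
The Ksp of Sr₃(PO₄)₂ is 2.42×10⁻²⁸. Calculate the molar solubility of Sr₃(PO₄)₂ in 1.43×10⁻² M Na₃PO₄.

Sr₃(PO₄)₂(s) ⇌ 3 Sr²⁺(aq) + 2 PO₄³⁻(aq)
PO₄³⁻ is already present at 1.43×10⁻² M. If s mol/L of Sr₃(PO₄)₂ dissolves, [Sr²⁺] = 3s while [PO₄³⁻] ≈ 1.43×10⁻² M.
Ksp = [Sr²⁺]^3[PO₄³⁻]^2 = (3s)^3(1.43×10⁻²)^2
(3s)^3 = 2.42×10⁻²⁸ / (1.43×10⁻²)^2 = 1.18×10⁻²⁴
s = 3.53×10⁻⁹ M

3.53×10⁻⁹ M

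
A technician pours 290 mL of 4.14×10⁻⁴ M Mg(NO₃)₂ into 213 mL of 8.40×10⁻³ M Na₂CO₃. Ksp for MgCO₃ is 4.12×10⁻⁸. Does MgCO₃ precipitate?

Total volume after mixing = 290 + 213 = 503 mL.
[Mg²⁺] = (4.14×10⁻⁴)(290)/503 = 2.39×10⁻⁴ M
[CO₃²⁻] = (8.40×10⁻³)(213)/503 = 3.56×10⁻³ M
Q = [Mg²⁺][CO₃²⁻] = 8.49×10⁻⁷
Q = 8.49×10⁻⁷ > Ksp = 4.12×10⁻⁸, so the solution is supersaturated and MgCO₃ precipitates.

Yes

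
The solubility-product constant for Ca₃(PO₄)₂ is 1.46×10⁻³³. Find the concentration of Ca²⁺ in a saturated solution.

Ca₃(PO₄)₂(s) ⇌ 3 Ca²⁺(aq) + 2 PO₄³⁻(aq)
Call the molar solubility s, so that [Ca²⁺] = 3s and [PO₄³⁻] = 2s.
Ksp = [Ca²⁺]^3[PO₄³⁻]^2 = (3s)^3 · (2s)^2 = 108s^5 = 1.46×10⁻³³
s = 1.06×10⁻⁷ mol/L
[Ca²⁺] = 3s = 3.19×10⁻⁷ mol/L

3.19×10⁻⁷ M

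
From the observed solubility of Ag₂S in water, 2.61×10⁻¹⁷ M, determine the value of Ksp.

Ksp = 7.11×10⁻⁵⁰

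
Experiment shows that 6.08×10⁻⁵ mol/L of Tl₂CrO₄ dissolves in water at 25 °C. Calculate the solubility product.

Tl₂CrO₄(s) ⇌ 2 Tl⁺(aq) + CrO₄²⁻(aq)
With molar solubility s: [Tl⁺] = 2s, [CrO₄²⁻] = s.
Ksp = [Tl⁺]^2[CrO₄²⁻] = (2s)^2 · s = 4s^3
Ksp = 4 × (6.08×10⁻⁵)^3 = 8.99×10⁻¹³

Ksp = 8.99×10⁻¹³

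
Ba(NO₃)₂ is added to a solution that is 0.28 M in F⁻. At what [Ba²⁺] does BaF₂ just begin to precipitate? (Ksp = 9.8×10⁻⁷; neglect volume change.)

1.3×10⁻⁵ M

The threshold for precipitation is Q = Ksp.
BaF₂(s) ⇌ Ba²⁺(aq) + 2 F⁻(aq)
Ksp = [Ba²⁺][F⁻]^2 = [Ba²⁺](0.28)^2
[Ba²⁺] = 9.8×10⁻⁷ / (0.28)^2 = 1.3×10⁻⁵
[Ba²⁺] = 1.3×10⁻⁵ M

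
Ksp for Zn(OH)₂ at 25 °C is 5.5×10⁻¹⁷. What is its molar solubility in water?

Zn(OH)₂(s) ⇌ Zn²⁺(aq) + 2 OH⁻(aq)
With molar solubility s: [Zn²⁺] = s, [OH⁻] = 2s.
Ksp = [Zn²⁺][OH⁻]^2 = s · (2s)^2 = 4s^3
4s^3 = 5.5×10⁻¹⁷  ⇒  s^3 = 1.4×10⁻¹⁷
s = 2.4×10⁻⁶ mol L⁻¹

2.4×10⁻⁶ M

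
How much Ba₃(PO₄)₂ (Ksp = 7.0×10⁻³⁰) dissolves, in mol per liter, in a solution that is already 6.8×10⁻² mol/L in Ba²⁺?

7.5×10⁻¹⁴ M

Ba₃(PO₄)₂(s) ⇌ 3 Ba²⁺(aq) + 2 PO₄³⁻(aq)
The solution already contains Ba²⁺ at 6.8×10⁻² mol/L. Let s be the molar solubility of Ba₃(PO₄)₂.
[Ba²⁺] ≈ 6.8×10⁻² mol/L (common ion dominates); [PO₄³⁻] = 2s.
Ksp = [Ba²⁺]^3[PO₄³⁻]^2 = (6.8×10⁻²)^3(2s)^2
(2s)^2 = 7.0×10⁻³⁰ / (6.8×10⁻²)^3 = 2.2×10⁻²⁶
s = 7.5×10⁻¹⁴ mol/L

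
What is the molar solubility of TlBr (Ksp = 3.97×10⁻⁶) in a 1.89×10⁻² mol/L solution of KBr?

TlBr(s) ⇌ Tl⁺(aq) + Br⁻(aq)
The solution already contains Br⁻ at 1.89×10⁻² mol/L. Let s be the molar solubility of TlBr.
[Br⁻] ≈ 1.89×10⁻² mol/L (common ion dominates); [Tl⁺] = s.
Ksp = [Tl⁺][Br⁻] = s(1.89×10⁻²)
s = 3.97×10⁻⁶ / (1.89×10⁻²) = 2.10×10⁻⁴
s = 2.10×10⁻⁴ mol/L

2.10×10⁻⁴ M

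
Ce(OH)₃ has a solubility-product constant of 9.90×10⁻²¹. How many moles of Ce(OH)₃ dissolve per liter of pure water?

Ce(OH)₃(s) ⇌ Ce³⁺(aq) + 3 OH⁻(aq)
With molar solubility s: [Ce³⁺] = s, [OH⁻] = 3s.
Ksp = [Ce³⁺][OH⁻]^3 = s · (3s)^3 = 27s^4
27s^4 = 9.90×10⁻²¹  ⇒  s^4 = 3.67×10⁻²²
s = (3.67×10⁻²²)^(1/4) = 4.38×10⁻⁶ M

4.38×10⁻⁶ M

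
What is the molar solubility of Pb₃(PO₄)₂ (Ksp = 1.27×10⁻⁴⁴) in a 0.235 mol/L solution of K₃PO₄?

2.04×10⁻¹⁵ M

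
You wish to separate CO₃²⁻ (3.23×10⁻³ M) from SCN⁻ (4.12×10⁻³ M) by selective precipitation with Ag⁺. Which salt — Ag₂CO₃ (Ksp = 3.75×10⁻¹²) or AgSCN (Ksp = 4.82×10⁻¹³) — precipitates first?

Each salt precipitates once Q = Ksp for that salt.
For Ag₂CO₃: [Ag⁺] = (Ksp/[CO₃²⁻])^(1/2) = 3.41×10⁻⁵ M
For AgSCN: [Ag⁺] = (Ksp/[SCN⁻]) = 1.17×10⁻¹⁰ M
AgSCN requires the lower [Ag⁺], so it precipitates first.

AgSCN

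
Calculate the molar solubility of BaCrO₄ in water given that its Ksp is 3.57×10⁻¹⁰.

1.89×10⁻⁵ M

BaCrO₄(s) ⇌ Ba²⁺(aq) + CrO₄²⁻(aq)
Call the molar solubility s, so that [Ba²⁺] = s and [CrO₄²⁻] = s.
Ksp = [Ba²⁺][CrO₄²⁻] = s · s = s^2
s^2 = 3.57×10⁻¹⁰
s = (3.57×10⁻¹⁰)^(1/2) = 1.89×10⁻⁵ M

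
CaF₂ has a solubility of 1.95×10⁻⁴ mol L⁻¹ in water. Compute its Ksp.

Ksp = 2.97×10⁻¹¹

CaF₂(s) ⇌ Ca²⁺(aq) + 2 F⁻(aq)
If s mol/L of CaF₂ dissolves, [Ca²⁺] = s and [F⁻] = 2s.
Ksp = [Ca²⁺][F⁻]^2 = s · (2s)^2 = 4s^3
Ksp = 4 × (1.95×10⁻⁴)^3 = 2.97×10⁻¹¹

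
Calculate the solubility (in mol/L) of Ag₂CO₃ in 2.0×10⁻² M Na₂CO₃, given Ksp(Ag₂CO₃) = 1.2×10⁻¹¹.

Ag₂CO₃(s) ⇌ 2 Ag⁺(aq) + CO₃²⁻(aq)
The solution already contains CO₃²⁻ at 2.0×10⁻² M. Let s be the molar solubility of Ag₂CO₃.
[CO₃²⁻] ≈ 2.0×10⁻² M (common ion dominates); [Ag⁺] = 2s.
Ksp = [Ag⁺]^2[CO₃²⁻] = (2s)^2(2.0×10⁻²)
(2s)^2 = 1.2×10⁻¹¹ / (2.0×10⁻²) = 6.0×10⁻¹⁰
s = 1.2×10⁻⁵ M

1.2×10⁻⁵ M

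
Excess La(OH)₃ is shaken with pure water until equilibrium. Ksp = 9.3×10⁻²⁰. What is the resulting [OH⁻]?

La(OH)₃(s) ⇌ La³⁺(aq) + 3 OH⁻(aq)
Let s be the molar solubility. Then [La³⁺] = s and [OH⁻] = 3s.
Ksp = [La³⁺][OH⁻]^3 = s · (3s)^3 = 27s^4 = 9.3×10⁻²⁰
s = 7.7×10⁻⁶ M
[OH⁻] = 3s = 2.3×10⁻⁵ M

2.3×10⁻⁵ M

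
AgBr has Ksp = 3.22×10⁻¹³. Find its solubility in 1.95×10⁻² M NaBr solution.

1.65×10⁻¹¹ M

AgBr(s) ⇌ Ag⁺(aq) + Br⁻(aq)
Let s be the solubility of AgBr here. The common ion gives [Br⁻] ≈ 1.95×10⁻² M, and [Ag⁺] = s.
Ksp = [Ag⁺][Br⁻] = s(1.95×10⁻²)
s = 3.22×10⁻¹³ / (1.95×10⁻²) = 1.65×10⁻¹¹
s = 1.65×10⁻¹¹ M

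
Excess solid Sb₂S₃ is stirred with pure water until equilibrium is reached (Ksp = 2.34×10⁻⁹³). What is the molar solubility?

1.17×10⁻¹⁹ M

Sb₂S₃(s) ⇌ 2 Sb³⁺(aq) + 3 S²⁻(aq)
Call the molar solubility s, so that [Sb³⁺] = 2s and [S²⁻] = 3s.
Ksp = [Sb³⁺]^2[S²⁻]^3 = (2s)^2 · (3s)^3 = 108s^5
108s^5 = 2.34×10⁻⁹³  ⇒  s^5 = 2.17×10⁻⁹⁵
s = (2.17×10⁻⁹⁵)^(1/5) = 1.17×10⁻¹⁹ M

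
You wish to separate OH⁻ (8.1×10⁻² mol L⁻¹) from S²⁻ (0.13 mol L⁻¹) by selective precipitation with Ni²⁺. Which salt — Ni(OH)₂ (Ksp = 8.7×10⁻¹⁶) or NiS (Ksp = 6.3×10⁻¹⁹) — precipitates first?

Precipitation begins when Q = Ksp.
For Ni(OH)₂: [Ni²⁺] = (Ksp/[OH⁻]^2) = 1.3×10⁻¹³ mol L⁻¹
For NiS: [Ni²⁺] = (Ksp/[S²⁻]) = 4.8×10⁻¹⁸ mol L⁻¹
Since NiS needs less Ni²⁺ to reach saturation, it precipitates first.

NiS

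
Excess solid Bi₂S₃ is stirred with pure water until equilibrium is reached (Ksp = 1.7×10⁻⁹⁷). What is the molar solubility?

1.7×10⁻²⁰ M

Bi₂S₃(s) ⇌ 2 Bi³⁺(aq) + 3 S²⁻(aq)
Let s be the molar solubility. Then [Bi³⁺] = 2s and [S²⁻] = 3s.
Ksp = [Bi³⁺]^2[S²⁻]^3 = (2s)^2 · (3s)^3 = 108s^5
108s^5 = 1.7×10⁻⁹⁷  ⇒  s^5 = 1.6×10⁻⁹⁹
s = 1.7×10⁻²⁰ mol/L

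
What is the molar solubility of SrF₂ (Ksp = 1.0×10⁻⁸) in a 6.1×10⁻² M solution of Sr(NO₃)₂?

SrF₂(s) ⇌ Sr²⁺(aq) + 2 F⁻(aq)
With Sr²⁺ already at 6.1×10⁻² M and s small, take [Sr²⁺] ≈ 6.1×10⁻² M and [F⁻] = 2s.
Ksp = [Sr²⁺][F⁻]^2 = (6.1×10⁻²)(2s)^2
(2s)^2 = 1.0×10⁻⁸ / (6.1×10⁻²) = 1.6×10⁻⁷
s = 2.0×10⁻⁴ M

2.0×10⁻⁴ M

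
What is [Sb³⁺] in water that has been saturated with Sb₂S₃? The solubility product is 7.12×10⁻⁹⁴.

1.84×10⁻¹⁹ M

Sb₂S₃(s) ⇌ 2 Sb³⁺(aq) + 3 S²⁻(aq)
If s mol/L of Sb₂S₃ dissolves, [Sb³⁺] = 2s and [S²⁻] = 3s.
Ksp = [Sb³⁺]^2[S²⁻]^3 = (2s)^2 · (3s)^3 = 108s^5 = 7.12×10⁻⁹⁴
s = 9.20×10⁻²⁰ M
[Sb³⁺] = 2s = 1.84×10⁻¹⁹ M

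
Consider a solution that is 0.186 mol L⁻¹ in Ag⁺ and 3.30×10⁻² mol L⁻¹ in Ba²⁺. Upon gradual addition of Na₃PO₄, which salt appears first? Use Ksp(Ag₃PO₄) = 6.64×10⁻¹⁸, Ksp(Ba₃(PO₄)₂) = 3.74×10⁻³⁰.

Ag₃PO₄

A salt starts to precipitate once the ion product Q reaches its Ksp.
For Ag₃PO₄: [PO₄³⁻] = (Ksp/[Ag⁺]^3) = 1.03×10⁻¹⁵ mol L⁻¹
For Ba₃(PO₄)₂: [PO₄³⁻] = (Ksp/[Ba²⁺]^3)^(1/2) = 3.23×10⁻¹³ mol L⁻¹
Ag₃PO₄ requires the lower [PO₄³⁻], so it precipitates first.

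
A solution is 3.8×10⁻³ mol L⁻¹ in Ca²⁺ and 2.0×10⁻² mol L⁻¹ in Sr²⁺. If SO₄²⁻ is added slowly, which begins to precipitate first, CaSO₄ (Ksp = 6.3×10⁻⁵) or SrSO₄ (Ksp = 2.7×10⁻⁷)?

Precipitation begins when Q = Ksp.
For CaSO₄: [SO₄²⁻] = (Ksp/[Ca²⁺]) = 1.7×10⁻² mol L⁻¹
For SrSO₄: [SO₄²⁻] = (Ksp/[Sr²⁺]) = 1.4×10⁻⁵ mol L⁻¹
SrSO₄ requires the lower [SO₄²⁻], so it precipitates first.

SrSO₄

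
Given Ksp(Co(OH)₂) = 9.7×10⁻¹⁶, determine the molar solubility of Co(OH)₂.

Co(OH)₂(s) ⇌ Co²⁺(aq) + 2 OH⁻(aq)
Let s be the molar solubility. Then [Co²⁺] = s and [OH⁻] = 2s.
Ksp = [Co²⁺][OH⁻]^2 = s · (2s)^2 = 4s^3
4s^3 = 9.7×10⁻¹⁶  ⇒  s^3 = 2.4×10⁻¹⁶
Taking the 3rd root, s = 6.2×10⁻⁶ mol L⁻¹.

6.2×10⁻⁶ M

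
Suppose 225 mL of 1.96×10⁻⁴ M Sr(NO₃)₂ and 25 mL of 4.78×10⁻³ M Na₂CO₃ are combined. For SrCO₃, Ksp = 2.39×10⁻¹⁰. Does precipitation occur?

Yes

Total volume after mixing = 225 + 25 = 250 mL.
[Sr²⁺] = (1.96×10⁻⁴)(225)/250 = 1.76×10⁻⁴ M
[CO₃²⁻] = (4.78×10⁻³)(25)/250 = 4.78×10⁻⁴ M
Q = [Sr²⁺][CO₃²⁻] = 8.43×10⁻⁸
Because Q > Ksp (8.43×10⁻⁸ vs 2.39×10⁻¹⁰), a precipitate of SrCO₃ forms.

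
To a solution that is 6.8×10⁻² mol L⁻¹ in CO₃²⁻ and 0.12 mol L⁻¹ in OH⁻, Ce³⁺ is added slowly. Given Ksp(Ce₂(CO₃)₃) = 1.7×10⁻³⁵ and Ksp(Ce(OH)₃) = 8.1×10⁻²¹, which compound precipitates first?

Each salt precipitates once Q = Ksp for that salt.
For Ce₂(CO₃)₃: [Ce³⁺] = (Ksp/[CO₃²⁻]^3)^(1/2) = 2.3×10⁻¹⁶ mol L⁻¹
For Ce(OH)₃: [Ce³⁺] = (Ksp/[OH⁻]^3) = 4.7×10⁻¹⁸ mol L⁻¹
Since Ce(OH)₃ needs less Ce³⁺ to reach saturation, it precipitates first.

Ce(OH)₃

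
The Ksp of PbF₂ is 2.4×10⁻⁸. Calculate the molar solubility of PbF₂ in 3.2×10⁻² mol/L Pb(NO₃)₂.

PbF₂(s) ⇌ Pb²⁺(aq) + 2 F⁻(aq)
With Pb²⁺ already at 3.2×10⁻² mol/L and s small, take [Pb²⁺] ≈ 3.2×10⁻² mol/L and [F⁻] = 2s.
Ksp = [Pb²⁺][F⁻]^2 = (3.2×10⁻²)(2s)^2
(2s)^2 = 2.4×10⁻⁸ / (3.2×10⁻²) = 7.5×10⁻⁷
s = 4.3×10⁻⁴ mol/L

4.3×10⁻⁴ M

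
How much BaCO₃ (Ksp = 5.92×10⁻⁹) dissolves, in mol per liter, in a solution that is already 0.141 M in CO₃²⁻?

BaCO₃(s) ⇌ Ba²⁺(aq) + CO₃²⁻(aq)
The solution already contains CO₃²⁻ at 0.141 M. Let s be the molar solubility of BaCO₃.
[CO₃²⁻] ≈ 0.141 M (common ion dominates); [Ba²⁺] = s.
Ksp = [Ba²⁺][CO₃²⁻] = s(0.141)
s = 5.92×10⁻⁹ / (0.141) = 4.20×10⁻⁸
s = 4.20×10⁻⁸ M

4.20×10⁻⁸ M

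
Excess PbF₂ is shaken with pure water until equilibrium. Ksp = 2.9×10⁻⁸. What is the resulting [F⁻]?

3.9×10⁻³ M

PbF₂(s) ⇌ Pb²⁺(aq) + 2 F⁻(aq)
Call the molar solubility s, so that [Pb²⁺] = s and [F⁻] = 2s.
Ksp = [Pb²⁺][F⁻]^2 = s · (2s)^2 = 4s^3 = 2.9×10⁻⁸
s = 1.9×10⁻³ mol L⁻¹
[F⁻] = 2s = 3.9×10⁻³ mol L⁻¹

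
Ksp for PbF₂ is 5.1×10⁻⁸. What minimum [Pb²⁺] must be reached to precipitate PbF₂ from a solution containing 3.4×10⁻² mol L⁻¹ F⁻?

4.4×10⁻⁵ M

Precipitation begins when Q = Ksp.
PbF₂(s) ⇌ Pb²⁺(aq) + 2 F⁻(aq)
Ksp = [Pb²⁺][F⁻]^2 = [Pb²⁺](3.4×10⁻²)^2
[Pb²⁺] = 5.1×10⁻⁸ / (3.4×10⁻²)^2 = 4.4×10⁻⁵
[Pb²⁺] = 4.4×10⁻⁵ mol L⁻¹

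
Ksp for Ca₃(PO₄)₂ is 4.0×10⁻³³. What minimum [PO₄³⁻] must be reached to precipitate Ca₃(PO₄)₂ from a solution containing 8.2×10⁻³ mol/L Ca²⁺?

8.5×10⁻¹⁴ M

Precipitation begins when Q = Ksp.
Ca₃(PO₄)₂(s) ⇌ 3 Ca²⁺(aq) + 2 PO₄³⁻(aq)
Ksp = [Ca²⁺]^3[PO₄³⁻]^2 = [PO₄³⁻]^2(8.2×10⁻³)^3
[PO₄³⁻]^2 = 4.0×10⁻³³ / (8.2×10⁻³)^3 = 7.3×10⁻²⁷
[PO₄³⁻] = 8.5×10⁻¹⁴ mol/L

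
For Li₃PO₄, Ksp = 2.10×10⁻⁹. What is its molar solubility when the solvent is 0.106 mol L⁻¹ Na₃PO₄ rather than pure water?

Li₃PO₄(s) ⇌ 3 Li⁺(aq) + PO₄³⁻(aq)
The solution already contains PO₄³⁻ at 0.106 mol L⁻¹. Let s be the molar solubility of Li₃PO₄.
[PO₄³⁻] ≈ 0.106 mol L⁻¹ (common ion dominates); [Li⁺] = 3s.
Ksp = [Li⁺]^3[PO₄³⁻] = (3s)^3(0.106)
(3s)^3 = 2.10×10⁻⁹ / (0.106) = 1.98×10⁻⁸
s = 9.02×10⁻⁴ mol L⁻¹

9.02×10⁻⁴ M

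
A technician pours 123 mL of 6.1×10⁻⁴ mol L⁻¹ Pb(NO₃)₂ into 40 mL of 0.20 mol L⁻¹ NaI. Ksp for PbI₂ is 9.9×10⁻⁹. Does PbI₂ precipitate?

Yes

After mixing, V = 123 mL + 40 mL = 163 mL.
[Pb²⁺] = (6.1×10⁻⁴)(123)/163 = 4.6×10⁻⁴ mol L⁻¹
[I⁻] = (0.20)(40)/163 = 4.9×10⁻² mol L⁻¹
Q = [Pb²⁺][I⁻]^2 = 1.1×10⁻⁶
Since Q (1.1×10⁻⁶) exceeds Ksp (9.9×10⁻⁹), PbI₂ will precipitate.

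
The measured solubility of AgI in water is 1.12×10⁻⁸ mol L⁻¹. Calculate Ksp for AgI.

AgI(s) ⇌ Ag⁺(aq) + I⁻(aq)
For each mole of AgI that dissolves per liter, [Ag⁺] = s and [I⁻] = s; let s denote this solubility.
Ksp = [Ag⁺][I⁻] = s · s = s^2
Ksp = (1.12×10⁻⁸)^2 = 1.25×10⁻¹⁶

Ksp = 1.25×10⁻¹⁶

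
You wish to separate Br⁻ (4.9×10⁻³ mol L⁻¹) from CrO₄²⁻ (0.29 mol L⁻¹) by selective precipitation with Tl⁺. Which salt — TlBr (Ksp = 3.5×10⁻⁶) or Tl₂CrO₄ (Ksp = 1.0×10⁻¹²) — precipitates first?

Tl₂CrO₄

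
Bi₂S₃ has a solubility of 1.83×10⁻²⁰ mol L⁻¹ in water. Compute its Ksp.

Ksp = 2.22×10⁻⁹⁷

Bi₂S₃(s) ⇌ 2 Bi³⁺(aq) + 3 S²⁻(aq)
If s mol/L of Bi₂S₃ dissolves, [Bi³⁺] = 2s and [S²⁻] = 3s.
Ksp = [Bi³⁺]^2[S²⁻]^3 = (2s)^2 · (3s)^3 = 108s^5
Ksp = 108 × (1.83×10⁻²⁰)^5 = 2.22×10⁻⁹⁷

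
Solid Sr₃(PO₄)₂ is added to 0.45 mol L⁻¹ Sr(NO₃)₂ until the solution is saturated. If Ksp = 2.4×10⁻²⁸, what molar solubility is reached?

Sr₃(PO₄)₂(s) ⇌ 3 Sr²⁺(aq) + 2 PO₄³⁻(aq)
Let s be the solubility of Sr₃(PO₄)₂ here. The common ion gives [Sr²⁺] ≈ 0.45 mol L⁻¹, and [PO₄³⁻] = 2s.
Ksp = [Sr²⁺]^3[PO₄³⁻]^2 = (0.45)^3(2s)^2
(2s)^2 = 2.4×10⁻²⁸ / (0.45)^3 = 2.6×10⁻²⁷
s = 2.6×10⁻¹⁴ mol L⁻¹

2.6×10⁻¹⁴ M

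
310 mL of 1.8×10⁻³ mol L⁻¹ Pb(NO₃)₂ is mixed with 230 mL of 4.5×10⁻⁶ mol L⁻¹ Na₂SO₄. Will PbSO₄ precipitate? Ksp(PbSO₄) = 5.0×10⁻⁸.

The combined volume is 540 mL.
[Pb²⁺] = (1.8×10⁻³)(310)/540 = 1.0×10⁻³ mol L⁻¹
[SO₄²⁻] = (4.5×10⁻⁶)(230)/540 = 1.9×10⁻⁶ mol L⁻¹
Q = [Pb²⁺][SO₄²⁻] = 2.0×10⁻⁹
Since Q (2.0×10⁻⁹) is less than Ksp (5.0×10⁻⁸), no PbSO₄ precipitates.

No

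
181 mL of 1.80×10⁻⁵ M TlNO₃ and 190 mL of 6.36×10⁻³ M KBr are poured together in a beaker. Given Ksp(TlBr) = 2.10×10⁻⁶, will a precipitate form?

No

The combined volume is 371 mL.
[Tl⁺] = (1.80×10⁻⁵)(181)/371 = 8.78×10⁻⁶ M
[Br⁻] = (6.36×10⁻³)(190)/371 = 3.26×10⁻³ M
Q = [Tl⁺][Br⁻] = 2.86×10⁻⁸
Q < Ksp (2.86×10⁻⁸ vs 2.10×10⁻⁶); the solution remains unsaturated and no precipitate forms.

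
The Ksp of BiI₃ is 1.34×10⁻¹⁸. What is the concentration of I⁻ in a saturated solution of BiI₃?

BiI₃(s) ⇌ Bi³⁺(aq) + 3 I⁻(aq)
For each mole of BiI₃ that dissolves per liter, [Bi³⁺] = s and [I⁻] = 3s; let s denote this solubility.
Ksp = [Bi³⁺][I⁻]^3 = s · (3s)^3 = 27s^4 = 1.34×10⁻¹⁸
s = 1.49×10⁻⁵ mol L⁻¹
[I⁻] = 3s = 4.48×10⁻⁵ mol L⁻¹

4.48×10⁻⁵ M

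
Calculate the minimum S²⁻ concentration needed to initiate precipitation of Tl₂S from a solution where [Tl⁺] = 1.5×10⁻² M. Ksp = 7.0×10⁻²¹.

Each salt precipitates once Q = Ksp for that salt.
Tl₂S(s) ⇌ 2 Tl⁺(aq) + S²⁻(aq)
Ksp = [Tl⁺]^2[S²⁻] = [S²⁻](1.5×10⁻²)^2
[S²⁻] = 7.0×10⁻²¹ / (1.5×10⁻²)^2 = 3.1×10⁻¹⁷
[S²⁻] = 3.1×10⁻¹⁷ M

3.1×10⁻¹⁷ M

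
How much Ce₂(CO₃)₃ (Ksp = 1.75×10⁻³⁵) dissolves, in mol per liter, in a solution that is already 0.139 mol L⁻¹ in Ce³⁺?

Ce₂(CO₃)₃(s) ⇌ 2 Ce³⁺(aq) + 3 CO₃²⁻(aq)
With Ce³⁺ already at 0.139 mol L⁻¹ and s small, take [Ce³⁺] ≈ 0.139 mol L⁻¹ and [CO₃²⁻] = 3s.
Ksp = [Ce³⁺]^2[CO₃²⁻]^3 = (0.139)^2(3s)^3
(3s)^3 = 1.75×10⁻³⁵ / (0.139)^2 = 9.06×10⁻³⁴
s = 3.23×10⁻¹² mol L⁻¹

3.23×10⁻¹² M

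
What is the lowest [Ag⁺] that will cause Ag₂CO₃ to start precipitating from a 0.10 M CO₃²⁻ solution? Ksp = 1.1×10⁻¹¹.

Precipitation begins when Q = Ksp.
Ag₂CO₃(s) ⇌ 2 Ag⁺(aq) + CO₃²⁻(aq)
Ksp = [Ag⁺]^2[CO₃²⁻] = [Ag⁺]^2(0.10)
[Ag⁺]^2 = 1.1×10⁻¹¹ / (0.10) = 1.1×10⁻¹⁰
[Ag⁺] = 1.0×10⁻⁵ M

1.0×10⁻⁵ M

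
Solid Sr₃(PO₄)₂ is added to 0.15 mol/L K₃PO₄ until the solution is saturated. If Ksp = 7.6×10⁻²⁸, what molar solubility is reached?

1.1×10⁻⁹ M

Sr₃(PO₄)₂(s) ⇌ 3 Sr²⁺(aq) + 2 PO₄³⁻(aq)
Let s be the solubility of Sr₃(PO₄)₂ here. The common ion gives [PO₄³⁻] ≈ 0.15 mol/L, and [Sr²⁺] = 3s.
Ksp = [Sr²⁺]^3[PO₄³⁻]^2 = (3s)^3(0.15)^2
(3s)^3 = 7.6×10⁻²⁸ / (0.15)^2 = 3.4×10⁻²⁶
s = 1.1×10⁻⁹ mol/L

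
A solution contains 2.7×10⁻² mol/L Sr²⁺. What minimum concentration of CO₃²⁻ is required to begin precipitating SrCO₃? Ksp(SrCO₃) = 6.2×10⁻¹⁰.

2.3×10⁻⁸ M

Each salt precipitates once Q = Ksp for that salt.
SrCO₃(s) ⇌ Sr²⁺(aq) + CO₃²⁻(aq)
Ksp = [Sr²⁺][CO₃²⁻] = [CO₃²⁻](2.7×10⁻²)
[CO₃²⁻] = 6.2×10⁻¹⁰ / (2.7×10⁻²) = 2.3×10⁻⁸
[CO₃²⁻] = 2.3×10⁻⁸ mol/L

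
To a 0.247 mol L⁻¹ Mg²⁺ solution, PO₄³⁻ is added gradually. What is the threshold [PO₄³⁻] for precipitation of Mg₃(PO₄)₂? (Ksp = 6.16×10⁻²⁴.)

Precipitation begins when Q = Ksp.
Mg₃(PO₄)₂(s) ⇌ 3 Mg²⁺(aq) + 2 PO₄³⁻(aq)
Ksp = [Mg²⁺]^3[PO₄³⁻]^2 = [PO₄³⁻]^2(0.247)^3
[PO₄³⁻]^2 = 6.16×10⁻²⁴ / (0.247)^3 = 4.09×10⁻²²
[PO₄³⁻] = 2.02×10⁻¹¹ mol L⁻¹

2.02×10⁻¹¹ M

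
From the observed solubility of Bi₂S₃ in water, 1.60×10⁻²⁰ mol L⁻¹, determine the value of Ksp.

Ksp = 1.13×10⁻⁹⁷

Bi₂S₃(s) ⇌ 2 Bi³⁺(aq) + 3 S²⁻(aq)
Let s be the molar solubility. Then [Bi³⁺] = 2s and [S²⁻] = 3s.
Ksp = [Bi³⁺]^2[S²⁻]^3 = (2s)^2 · (3s)^3 = 108s^5
Ksp = 108 × (1.60×10⁻²⁰)^5 = 1.13×10⁻⁹⁷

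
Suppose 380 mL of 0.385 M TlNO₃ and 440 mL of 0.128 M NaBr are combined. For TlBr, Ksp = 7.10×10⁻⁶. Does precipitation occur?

Yes

After mixing, V = 380 mL + 440 mL = 820 mL.
[Tl⁺] = (0.385)(380)/820 = 0.178 M
[Br⁻] = (0.128)(440)/820 = 6.87×10⁻² M
Q = [Tl⁺][Br⁻] = 1.23×10⁻²
Q = 1.23×10⁻² > Ksp = 7.10×10⁻⁶, so the solution is supersaturated and TlBr precipitates.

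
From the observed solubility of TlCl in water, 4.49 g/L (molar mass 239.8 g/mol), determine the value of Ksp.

Ksp = 3.51×10⁻⁴

Convert to molarity: s = 4.49 / 239.8 = 1.8724×10⁻² mol/L
TlCl(s) ⇌ Tl⁺(aq) + Cl⁻(aq)
If s mol/L of TlCl dissolves, [Tl⁺] = s and [Cl⁻] = s.
Ksp = [Tl⁺][Cl⁻] = s · s = s^2
Ksp = (1.8724×10⁻²)^2 = 3.51×10⁻⁴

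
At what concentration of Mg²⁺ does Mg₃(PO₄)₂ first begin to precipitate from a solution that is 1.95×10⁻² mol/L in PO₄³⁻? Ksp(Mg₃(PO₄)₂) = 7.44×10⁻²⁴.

2.69×10⁻⁷ M

Each salt precipitates once Q = Ksp for that salt.
Mg₃(PO₄)₂(s) ⇌ 3 Mg²⁺(aq) + 2 PO₄³⁻(aq)
Ksp = [Mg²⁺]^3[PO₄³⁻]^2 = [Mg²⁺]^3(1.95×10⁻²)^2
[Mg²⁺]^3 = 7.44×10⁻²⁴ / (1.95×10⁻²)^2 = 1.96×10⁻²⁰
[Mg²⁺] = 2.69×10⁻⁷ mol/L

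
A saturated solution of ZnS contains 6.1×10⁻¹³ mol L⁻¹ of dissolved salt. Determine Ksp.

ZnS(s) ⇌ Zn²⁺(aq) + S²⁻(aq)
Call the molar solubility s, so that [Zn²⁺] = s and [S²⁻] = s.
Ksp = [Zn²⁺][S²⁻] = s · s = s^2
Ksp = (6.1×10⁻¹³)^2 = 3.7×10⁻²⁵

Ksp = 3.7×10⁻²⁵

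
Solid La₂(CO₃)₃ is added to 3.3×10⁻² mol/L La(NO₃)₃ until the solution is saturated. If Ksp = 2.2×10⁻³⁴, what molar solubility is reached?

2.0×10⁻¹¹ M

La₂(CO₃)₃(s) ⇌ 2 La³⁺(aq) + 3 CO₃²⁻(aq)
The solution already contains La³⁺ at 3.3×10⁻² mol/L. Let s be the molar solubility of La₂(CO₃)₃.
[La³⁺] ≈ 3.3×10⁻² mol/L (common ion dominates); [CO₃²⁻] = 3s.
Ksp = [La³⁺]^2[CO₃²⁻]^3 = (3.3×10⁻²)^2(3s)^3
(3s)^3 = 2.2×10⁻³⁴ / (3.3×10⁻²)^2 = 2.0×10⁻³¹
s = 2.0×10⁻¹¹ mol/L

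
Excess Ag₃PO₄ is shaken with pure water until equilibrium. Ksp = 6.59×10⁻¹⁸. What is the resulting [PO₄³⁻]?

2.22×10⁻⁵ M

Ag₃PO₄(s) ⇌ 3 Ag⁺(aq) + PO₄³⁻(aq)
Call the molar solubility s, so that [Ag⁺] = 3s and [PO₄³⁻] = s.
Ksp = [Ag⁺]^3[PO₄³⁻] = (3s)^3 · s = 27s^4 = 6.59×10⁻¹⁸
s = 2.22×10⁻⁵ mol/L
[PO₄³⁻] = s = 2.22×10⁻⁵ mol/L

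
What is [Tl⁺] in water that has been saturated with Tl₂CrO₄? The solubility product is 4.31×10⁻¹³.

9.52×10⁻⁵ M

Tl₂CrO₄(s) ⇌ 2 Tl⁺(aq) + CrO₄²⁻(aq)
For each mole of Tl₂CrO₄ that dissolves per liter, [Tl⁺] = 2s and [CrO₄²⁻] = s; let s denote this solubility.
Ksp = [Tl⁺]^2[CrO₄²⁻] = (2s)^2 · s = 4s^3 = 4.31×10⁻¹³
s = 4.76×10⁻⁵ mol L⁻¹
[Tl⁺] = 2s = 9.52×10⁻⁵ mol L⁻¹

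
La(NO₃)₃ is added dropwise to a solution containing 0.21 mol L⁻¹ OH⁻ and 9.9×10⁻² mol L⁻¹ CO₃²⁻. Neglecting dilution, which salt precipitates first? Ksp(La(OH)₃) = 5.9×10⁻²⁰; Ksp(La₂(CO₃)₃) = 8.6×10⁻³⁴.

La(OH)₃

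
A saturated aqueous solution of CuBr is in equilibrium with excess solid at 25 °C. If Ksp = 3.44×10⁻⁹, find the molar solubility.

CuBr(s) ⇌ Cu⁺(aq) + Br⁻(aq)
Call the molar solubility s, so that [Cu⁺] = s and [Br⁻] = s.
Ksp = [Cu⁺][Br⁻] = s · s = s^2
s^2 = 3.44×10⁻⁹
s = (3.44×10⁻⁹)^(1/2) = 5.87×10⁻⁵ mol L⁻¹

5.87×10⁻⁵ M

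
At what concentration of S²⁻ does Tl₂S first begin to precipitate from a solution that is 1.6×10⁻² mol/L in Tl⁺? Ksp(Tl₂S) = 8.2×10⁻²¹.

Each salt precipitates once Q = Ksp for that salt.
Tl₂S(s) ⇌ 2 Tl⁺(aq) + S²⁻(aq)
Ksp = [Tl⁺]^2[S²⁻] = [S²⁻](1.6×10⁻²)^2
[S²⁻] = 8.2×10⁻²¹ / (1.6×10⁻²)^2 = 3.2×10⁻¹⁷
[S²⁻] = 3.2×10⁻¹⁷ mol/L

3.2×10⁻¹⁷ M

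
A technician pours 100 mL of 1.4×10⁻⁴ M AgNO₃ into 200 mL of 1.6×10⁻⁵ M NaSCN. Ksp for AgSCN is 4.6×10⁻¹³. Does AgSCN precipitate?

Yes

The combined volume is 300 mL.
[Ag⁺] = (1.4×10⁻⁴)(100)/300 = 4.7×10⁻⁵ M
[SCN⁻] = (1.6×10⁻⁵)(200)/300 = 1.1×10⁻⁵ M
Q = [Ag⁺][SCN⁻] = 5.0×10⁻¹⁰
Q = 5.0×10⁻¹⁰ > Ksp = 4.6×10⁻¹³, so the solution is supersaturated and AgSCN precipitates.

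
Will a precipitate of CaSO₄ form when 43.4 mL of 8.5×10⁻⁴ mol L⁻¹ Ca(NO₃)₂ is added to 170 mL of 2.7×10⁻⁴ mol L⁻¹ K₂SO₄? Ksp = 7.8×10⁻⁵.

No

After mixing, V = 43.4 mL + 170 mL = 213.4 mL.
[Ca²⁺] = (8.5×10⁻⁴)(43.4)/213.4 = 1.7×10⁻⁴ mol L⁻¹
[SO₄²⁻] = (2.7×10⁻⁴)(170)/213.4 = 2.2×10⁻⁴ mol L⁻¹
Q = [Ca²⁺][SO₄²⁻] = 3.7×10⁻⁸
Q = 3.7×10⁻⁸ < Ksp = 7.8×10⁻⁵, so the solution is unsaturated and no precipitate forms.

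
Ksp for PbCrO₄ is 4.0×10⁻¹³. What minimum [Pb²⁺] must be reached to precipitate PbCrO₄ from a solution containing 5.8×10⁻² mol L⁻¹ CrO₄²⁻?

Precipitation of each salt begins when its ion product equals Ksp.
PbCrO₄(s) ⇌ Pb²⁺(aq) + CrO₄²⁻(aq)
Ksp = [Pb²⁺][CrO₄²⁻] = [Pb²⁺](5.8×10⁻²)
[Pb²⁺] = 4.0×10⁻¹³ / (5.8×10⁻²) = 6.9×10⁻¹²
[Pb²⁺] = 6.9×10⁻¹² mol L⁻¹

6.9×10⁻¹² M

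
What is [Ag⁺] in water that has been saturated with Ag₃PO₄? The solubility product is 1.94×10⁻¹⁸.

4.91×10⁻⁵ M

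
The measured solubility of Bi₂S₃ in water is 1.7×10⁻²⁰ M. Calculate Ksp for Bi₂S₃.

Bi₂S₃(s) ⇌ 2 Bi³⁺(aq) + 3 S²⁻(aq)
Let s be the molar solubility. Then [Bi³⁺] = 2s and [S²⁻] = 3s.
Ksp = [Bi³⁺]^2[S²⁻]^3 = (2s)^2 · (3s)^3 = 108s^5
Ksp = 108 × (1.7×10⁻²⁰)^5 = 1.5×10⁻⁹⁷

Ksp = 1.5×10⁻⁹⁷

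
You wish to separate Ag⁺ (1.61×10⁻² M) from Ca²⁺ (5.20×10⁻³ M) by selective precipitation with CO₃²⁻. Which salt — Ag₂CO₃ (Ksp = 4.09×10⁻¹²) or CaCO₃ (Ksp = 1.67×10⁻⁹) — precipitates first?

Ag₂CO₃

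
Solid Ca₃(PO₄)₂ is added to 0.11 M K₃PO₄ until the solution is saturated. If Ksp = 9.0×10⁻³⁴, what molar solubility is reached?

Ca₃(PO₄)₂(s) ⇌ 3 Ca²⁺(aq) + 2 PO₄³⁻(aq)
PO₄³⁻ is already present at 0.11 M. If s mol/L of Ca₃(PO₄)₂ dissolves, [Ca²⁺] = 3s while [PO₄³⁻] ≈ 0.11 M.
Ksp = [Ca²⁺]^3[PO₄³⁻]^2 = (3s)^3(0.11)^2
(3s)^3 = 9.0×10⁻³⁴ / (0.11)^2 = 7.4×10⁻³²
s = 1.4×10⁻¹¹ M

1.4×10⁻¹¹ M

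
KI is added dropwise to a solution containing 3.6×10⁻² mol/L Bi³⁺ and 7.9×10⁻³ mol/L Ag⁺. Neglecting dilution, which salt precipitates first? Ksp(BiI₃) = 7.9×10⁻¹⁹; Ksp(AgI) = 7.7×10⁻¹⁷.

Precipitation of each salt begins when its ion product equals Ksp.
For BiI₃: [I⁻] = (Ksp/[Bi³⁺])^(1/3) = 2.8×10⁻⁶ mol/L
For AgI: [I⁻] = (Ksp/[Ag⁺]) = 9.7×10⁻¹⁵ mol/L
AgI requires the lower [I⁻], so it precipitates first.

AgI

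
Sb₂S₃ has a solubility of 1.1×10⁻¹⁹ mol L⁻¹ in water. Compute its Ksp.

Ksp = 1.7×10⁻⁹³

Sb₂S₃(s) ⇌ 2 Sb³⁺(aq) + 3 S²⁻(aq)
With molar solubility s: [Sb³⁺] = 2s, [S²⁻] = 3s.
Ksp = [Sb³⁺]^2[S²⁻]^3 = (2s)^2 · (3s)^3 = 108s^5
Ksp = 108 × (1.1×10⁻¹⁹)^5 = 1.7×10⁻⁹³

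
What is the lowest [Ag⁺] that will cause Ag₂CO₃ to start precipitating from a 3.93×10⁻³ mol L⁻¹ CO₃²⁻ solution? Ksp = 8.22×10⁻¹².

A salt starts to precipitate once the ion product Q reaches its Ksp.
Ag₂CO₃(s) ⇌ 2 Ag⁺(aq) + CO₃²⁻(aq)
Ksp = [Ag⁺]^2[CO₃²⁻] = [Ag⁺]^2(3.93×10⁻³)
[Ag⁺]^2 = 8.22×10⁻¹² / (3.93×10⁻³) = 2.09×10⁻⁹
[Ag⁺] = 4.57×10⁻⁵ mol L⁻¹

4.57×10⁻⁵ M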